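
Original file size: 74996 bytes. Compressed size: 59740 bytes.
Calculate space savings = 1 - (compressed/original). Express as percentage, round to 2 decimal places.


ratio = compressed/original = 59740/74996 = 0.796576
savings = 1 - ratio = 1 - 0.796576 = 0.203424
as a percentage: 0.203424 * 100 = 20.34%

Space savings = 1 - 59740/74996 = 20.34%


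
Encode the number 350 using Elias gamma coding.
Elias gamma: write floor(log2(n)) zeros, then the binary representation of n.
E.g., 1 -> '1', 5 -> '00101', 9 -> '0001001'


num_bits = floor(log2(350)) + 1 = 9
leading_zeros = num_bits - 1 = 8
binary(350) = 101011110

Elias gamma(350) = '00000000' + '101011110' = 00000000101011110 (17 bits)


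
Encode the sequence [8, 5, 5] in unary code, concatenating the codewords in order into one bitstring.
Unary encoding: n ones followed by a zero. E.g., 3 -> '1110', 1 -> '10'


Encode each number as n ones followed by a terminating 0:
  8 -> 111111110 (9 bits)
  5 -> 111110 (6 bits)
  5 -> 111110 (6 bits)
Total length = 9 + 6 + 6 = 21 bits.

Unary([8, 5, 5]) = 111111110111110111110 (21 bits)


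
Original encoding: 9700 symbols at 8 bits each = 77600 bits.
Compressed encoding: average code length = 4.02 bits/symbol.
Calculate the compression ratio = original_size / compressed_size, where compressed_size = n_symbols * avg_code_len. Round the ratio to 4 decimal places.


original_size = n_symbols * orig_bits = 9700 * 8 = 77600 bits
compressed_size = n_symbols * avg_code_len = 9700 * 4.02 = 38994.0 bits
ratio = original_size / compressed_size = 77600 / 38994.0 = 1.99

Compression ratio = 1.99


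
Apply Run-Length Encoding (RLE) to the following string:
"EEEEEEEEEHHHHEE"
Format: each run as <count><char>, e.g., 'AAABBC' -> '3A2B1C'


Scanning runs left to right:
  i=0: run of 'E' x 9 -> '9E'
  i=9: run of 'H' x 4 -> '4H'
  i=13: run of 'E' x 2 -> '2E'

RLE = 9E4H2E


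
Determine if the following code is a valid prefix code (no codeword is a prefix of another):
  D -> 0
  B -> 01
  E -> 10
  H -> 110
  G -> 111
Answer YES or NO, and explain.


Checking each pair (does one codeword prefix another?):
  D='0' vs B='01': prefix -- VIOLATION

NO -- this is NOT a valid prefix code. D (0) is a prefix of B (01).


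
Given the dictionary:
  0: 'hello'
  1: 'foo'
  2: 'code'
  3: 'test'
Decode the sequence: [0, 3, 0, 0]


Look up each index in the dictionary:
  0 -> 'hello'
  3 -> 'test'
  0 -> 'hello'
  0 -> 'hello'

Decoded: "hello test hello hello"


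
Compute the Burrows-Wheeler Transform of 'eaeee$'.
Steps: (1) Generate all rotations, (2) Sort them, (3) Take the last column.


Rotations (sorted):
  0: $eaeee -> last char: e
  1: aeee$e -> last char: e
  2: e$eaee -> last char: e
  3: eaeee$ -> last char: $
  4: ee$eae -> last char: e
  5: eee$ea -> last char: a


BWT = eee$ea


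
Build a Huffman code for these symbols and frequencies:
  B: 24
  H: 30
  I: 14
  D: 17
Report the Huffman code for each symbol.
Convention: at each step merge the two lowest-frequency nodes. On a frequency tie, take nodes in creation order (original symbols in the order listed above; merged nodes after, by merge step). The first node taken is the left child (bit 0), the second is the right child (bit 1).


Huffman tree construction:
Step 1: Merge I(14) + D(17) = 31
Step 2: Merge B(24) + H(30) = 54
Step 3: Merge (I+D)(31) + (B+H)(54) = 85
Read each symbol's code off the tree from the root (left child = 0, right child = 1).

Codes:
  B: 10 (length 2)
  H: 11 (length 2)
  I: 00 (length 2)
  D: 01 (length 2)
Average code length: 170/85 = 2.0000 bits/symbol


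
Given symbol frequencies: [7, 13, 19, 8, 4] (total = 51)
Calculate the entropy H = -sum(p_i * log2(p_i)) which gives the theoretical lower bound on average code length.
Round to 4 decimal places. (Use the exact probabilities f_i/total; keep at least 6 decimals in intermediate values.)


Per-symbol terms -p_i * log2(p_i) with p_i = f_i/51:
  p = 7/51 = 0.137255: log2(p) = -2.865070, -p*log2(p) = 0.393245
  p = 13/51 = 0.254902: log2(p) = -1.971986, -p*log2(p) = 0.502663
  p = 19/51 = 0.372549: log2(p) = -1.424498, -p*log2(p) = 0.530695
  p = 8/51 = 0.156863: log2(p) = -2.672425, -p*log2(p) = 0.419204
  p = 4/51 = 0.078431: log2(p) = -3.672425, -p*log2(p) = 0.288033
H = 0.393245 + 0.502663 + 0.530695 + 0.419204 + 0.288033 = 2.133840

H = 2.1338 bits/symbol


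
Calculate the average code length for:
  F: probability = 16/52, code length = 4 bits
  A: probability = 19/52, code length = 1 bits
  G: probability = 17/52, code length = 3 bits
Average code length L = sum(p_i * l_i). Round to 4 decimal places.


Weighted contributions p_i * l_i:
  F: (16/52) * 4 = 64/52
  A: (19/52) * 1 = 19/52
  G: (17/52) * 3 = 51/52
Sum = (64 + 19 + 51)/52 = 134/52

L = 134/52 = 2.5769 bits/symbol


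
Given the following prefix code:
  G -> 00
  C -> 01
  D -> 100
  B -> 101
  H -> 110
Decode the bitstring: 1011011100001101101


Decoding step by step:
Bits 101 -> B
Bits 101 -> B
Bits 110 -> H
Bits 00 -> G
Bits 01 -> C
Bits 101 -> B
Bits 101 -> B


Decoded message: BBHGCBB


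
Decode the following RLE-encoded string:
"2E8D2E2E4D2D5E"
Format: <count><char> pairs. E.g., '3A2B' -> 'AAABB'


Expanding each <count><char> pair:
  2E -> 'EE'
  8D -> 'DDDDDDDD'
  2E -> 'EE'
  2E -> 'EE'
  4D -> 'DDDD'
  2D -> 'DD'
  5E -> 'EEEEE'

Decoded = EEDDDDDDDDEEEEDDDDDDEEEEE


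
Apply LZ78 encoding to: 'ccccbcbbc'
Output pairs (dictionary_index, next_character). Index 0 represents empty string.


LZ78 encoding steps:
Dictionary: {0: ''}
Step 1: w='' (idx 0), next='c' -> output (0, 'c'), add 'c' as idx 1
Step 2: w='c' (idx 1), next='c' -> output (1, 'c'), add 'cc' as idx 2
Step 3: w='c' (idx 1), next='b' -> output (1, 'b'), add 'cb' as idx 3
Step 4: w='cb' (idx 3), next='b' -> output (3, 'b'), add 'cbb' as idx 4
Step 5: w='c' (idx 1), end of input -> output (1, '')


Encoded: [(0, 'c'), (1, 'c'), (1, 'b'), (3, 'b'), (1, '')]


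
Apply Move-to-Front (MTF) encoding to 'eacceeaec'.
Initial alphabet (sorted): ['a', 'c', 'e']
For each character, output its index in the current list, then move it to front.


MTF encoding:
'e': index 2 in ['a', 'c', 'e'] -> ['e', 'a', 'c']
'a': index 1 in ['e', 'a', 'c'] -> ['a', 'e', 'c']
'c': index 2 in ['a', 'e', 'c'] -> ['c', 'a', 'e']
'c': index 0 in ['c', 'a', 'e'] -> ['c', 'a', 'e']
'e': index 2 in ['c', 'a', 'e'] -> ['e', 'c', 'a']
'e': index 0 in ['e', 'c', 'a'] -> ['e', 'c', 'a']
'a': index 2 in ['e', 'c', 'a'] -> ['a', 'e', 'c']
'e': index 1 in ['a', 'e', 'c'] -> ['e', 'a', 'c']
'c': index 2 in ['e', 'a', 'c'] -> ['c', 'e', 'a']


Output: [2, 1, 2, 0, 2, 0, 2, 1, 2]


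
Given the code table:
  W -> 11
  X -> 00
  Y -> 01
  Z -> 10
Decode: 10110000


Decoding:
10 -> Z
11 -> W
00 -> X
00 -> X


Result: ZWXX


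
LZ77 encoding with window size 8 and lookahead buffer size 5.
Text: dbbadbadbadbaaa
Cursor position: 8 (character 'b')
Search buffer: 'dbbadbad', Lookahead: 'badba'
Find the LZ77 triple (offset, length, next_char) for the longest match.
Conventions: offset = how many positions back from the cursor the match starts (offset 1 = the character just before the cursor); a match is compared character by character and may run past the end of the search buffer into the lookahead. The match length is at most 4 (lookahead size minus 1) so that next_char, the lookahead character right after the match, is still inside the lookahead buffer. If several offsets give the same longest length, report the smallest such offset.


Try each offset into the search buffer:
  offset=1 (pos 7, char 'd'): match length 0
  offset=2 (pos 6, char 'a'): match length 0
  offset=3 (pos 5, char 'b'): match length 4
  offset=4 (pos 4, char 'd'): match length 0
  offset=5 (pos 3, char 'a'): match length 0
  offset=6 (pos 2, char 'b'): match length 4
  offset=7 (pos 1, char 'b'): match length 1
  offset=8 (pos 0, char 'd'): match length 0
Longest match has length 4, found at offsets 3, 6; take the smallest, offset 3.
next_char = character at position 8 + 4 = 12 -> 'a'

Best match: offset=3, length=4 (matching 'badb' starting at position 5)
LZ77 triple: (3, 4, 'a')


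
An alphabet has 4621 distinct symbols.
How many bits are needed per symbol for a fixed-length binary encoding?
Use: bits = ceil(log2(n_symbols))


log2(4621) = 12.174
Bracket: 2^12 = 4096 < 4621 <= 2^13 = 8192
So ceil(log2(4621)) = 13

bits = ceil(log2(4621)) = ceil(12.174) = 13 bits


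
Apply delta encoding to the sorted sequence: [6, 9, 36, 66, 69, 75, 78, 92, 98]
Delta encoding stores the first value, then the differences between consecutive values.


First value: 6
Deltas:
  9 - 6 = 3
  36 - 9 = 27
  66 - 36 = 30
  69 - 66 = 3
  75 - 69 = 6
  78 - 75 = 3
  92 - 78 = 14
  98 - 92 = 6


Delta encoded: [6, 3, 27, 30, 3, 6, 3, 14, 6]


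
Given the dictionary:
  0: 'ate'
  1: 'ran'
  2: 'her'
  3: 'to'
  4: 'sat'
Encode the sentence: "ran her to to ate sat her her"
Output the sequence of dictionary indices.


Look up each word in the dictionary:
  'ran' -> 1
  'her' -> 2
  'to' -> 3
  'to' -> 3
  'ate' -> 0
  'sat' -> 4
  'her' -> 2
  'her' -> 2

Encoded: [1, 2, 3, 3, 0, 4, 2, 2]


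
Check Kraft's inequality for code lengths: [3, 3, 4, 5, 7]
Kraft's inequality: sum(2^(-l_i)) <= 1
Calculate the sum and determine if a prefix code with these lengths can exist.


Sum = 2^(-3) + 2^(-3) + 2^(-4) + 2^(-5) + 2^(-7)
    = 0.125 + 0.125 + 0.0625 + 0.03125 + 0.0078125
    = 45/128 = 0.3515625
Since 0.3515625 <= 1, Kraft's inequality IS satisfied.
A prefix code with these lengths CAN exist.

Kraft sum = 0.3515625. Satisfied.


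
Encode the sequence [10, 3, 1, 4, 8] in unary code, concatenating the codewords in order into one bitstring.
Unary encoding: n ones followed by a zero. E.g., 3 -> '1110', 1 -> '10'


Encode each number as n ones followed by a terminating 0:
  10 -> 11111111110 (11 bits)
  3 -> 1110 (4 bits)
  1 -> 10 (2 bits)
  4 -> 11110 (5 bits)
  8 -> 111111110 (9 bits)
Total length = 11 + 4 + 2 + 5 + 9 = 31 bits.

Unary([10, 3, 1, 4, 8]) = 1111111111011101011110111111110 (31 bits)


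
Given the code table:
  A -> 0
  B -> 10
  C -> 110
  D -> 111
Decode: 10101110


Decoding:
10 -> B
10 -> B
111 -> D
0 -> A


Result: BBDA


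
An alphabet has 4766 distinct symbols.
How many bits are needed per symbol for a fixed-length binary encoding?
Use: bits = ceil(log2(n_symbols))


log2(4766) = 12.2186
Bracket: 2^12 = 4096 < 4766 <= 2^13 = 8192
So ceil(log2(4766)) = 13

bits = ceil(log2(4766)) = ceil(12.2186) = 13 bits


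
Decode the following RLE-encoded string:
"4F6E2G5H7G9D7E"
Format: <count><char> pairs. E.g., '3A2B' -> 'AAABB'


Expanding each <count><char> pair:
  4F -> 'FFFF'
  6E -> 'EEEEEE'
  2G -> 'GG'
  5H -> 'HHHHH'
  7G -> 'GGGGGGG'
  9D -> 'DDDDDDDDD'
  7E -> 'EEEEEEE'

Decoded = FFFFEEEEEEGGHHHHHGGGGGGGDDDDDDDDDEEEEEEE


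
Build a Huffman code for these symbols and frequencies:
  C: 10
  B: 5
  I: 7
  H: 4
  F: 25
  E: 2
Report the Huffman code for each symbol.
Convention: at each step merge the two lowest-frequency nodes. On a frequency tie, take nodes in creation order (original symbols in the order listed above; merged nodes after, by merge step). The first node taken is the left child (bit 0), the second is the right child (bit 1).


Huffman tree construction:
Step 1: Merge E(2) + H(4) = 6
Step 2: Merge B(5) + (E+H)(6) = 11
Step 3: Merge I(7) + C(10) = 17
Step 4: Merge (B+(E+H))(11) + (I+C)(17) = 28
Step 5: Merge F(25) + ((B+(E+H))+(I+C))(28) = 53
Read each symbol's code off the tree from the root (left child = 0, right child = 1).

Codes:
  C: 111 (length 3)
  B: 100 (length 3)
  I: 110 (length 3)
  H: 1011 (length 4)
  F: 0 (length 1)
  E: 1010 (length 4)
Average code length: 115/53 = 2.1698 bits/symbol


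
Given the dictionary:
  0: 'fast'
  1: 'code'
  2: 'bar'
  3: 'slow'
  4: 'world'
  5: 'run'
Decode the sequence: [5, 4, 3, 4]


Look up each index in the dictionary:
  5 -> 'run'
  4 -> 'world'
  3 -> 'slow'
  4 -> 'world'

Decoded: "run world slow world"


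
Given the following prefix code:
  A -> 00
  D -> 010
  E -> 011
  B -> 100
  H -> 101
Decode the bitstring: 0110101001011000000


Decoding step by step:
Bits 011 -> E
Bits 010 -> D
Bits 100 -> B
Bits 101 -> H
Bits 100 -> B
Bits 00 -> A
Bits 00 -> A


Decoded message: EDBHBAA


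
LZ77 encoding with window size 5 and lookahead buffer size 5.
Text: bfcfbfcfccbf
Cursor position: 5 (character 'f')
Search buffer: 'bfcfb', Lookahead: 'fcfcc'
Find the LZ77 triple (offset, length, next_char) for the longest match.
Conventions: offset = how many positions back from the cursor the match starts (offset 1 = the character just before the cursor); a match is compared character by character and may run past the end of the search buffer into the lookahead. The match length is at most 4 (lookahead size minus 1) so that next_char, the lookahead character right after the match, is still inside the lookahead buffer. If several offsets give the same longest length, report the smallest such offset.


Try each offset into the search buffer:
  offset=1 (pos 4, char 'b'): match length 0
  offset=2 (pos 3, char 'f'): match length 1
  offset=3 (pos 2, char 'c'): match length 0
  offset=4 (pos 1, char 'f'): match length 3
  offset=5 (pos 0, char 'b'): match length 0
Longest match has length 3 at offset 4.
next_char = character at position 5 + 3 = 8 -> 'c'

Best match: offset=4, length=3 (matching 'fcf' starting at position 1)
LZ77 triple: (4, 3, 'c')


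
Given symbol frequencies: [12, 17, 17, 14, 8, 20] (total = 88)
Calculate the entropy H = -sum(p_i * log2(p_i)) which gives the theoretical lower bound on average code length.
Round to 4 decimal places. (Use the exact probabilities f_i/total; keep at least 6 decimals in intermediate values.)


Per-symbol terms -p_i * log2(p_i) with p_i = f_i/88:
  p = 12/88 = 0.136364: log2(p) = -2.874469, -p*log2(p) = 0.391973
  p = 17/88 = 0.193182: log2(p) = -2.371969, -p*log2(p) = 0.458221
  p = 17/88 = 0.193182: log2(p) = -2.371969, -p*log2(p) = 0.458221
  p = 14/88 = 0.159091: log2(p) = -2.652077, -p*log2(p) = 0.421921
  p = 8/88 = 0.090909: log2(p) = -3.459432, -p*log2(p) = 0.314494
  p = 20/88 = 0.227273: log2(p) = -2.137504, -p*log2(p) = 0.485796
H = 0.391973 + 0.458221 + 0.458221 + 0.421921 + 0.314494 + 0.485796 = 2.530626

H = 2.5306 bits/symbol


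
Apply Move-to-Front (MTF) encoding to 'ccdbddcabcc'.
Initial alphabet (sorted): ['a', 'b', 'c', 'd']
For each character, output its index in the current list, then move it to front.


MTF encoding:
'c': index 2 in ['a', 'b', 'c', 'd'] -> ['c', 'a', 'b', 'd']
'c': index 0 in ['c', 'a', 'b', 'd'] -> ['c', 'a', 'b', 'd']
'd': index 3 in ['c', 'a', 'b', 'd'] -> ['d', 'c', 'a', 'b']
'b': index 3 in ['d', 'c', 'a', 'b'] -> ['b', 'd', 'c', 'a']
'd': index 1 in ['b', 'd', 'c', 'a'] -> ['d', 'b', 'c', 'a']
'd': index 0 in ['d', 'b', 'c', 'a'] -> ['d', 'b', 'c', 'a']
'c': index 2 in ['d', 'b', 'c', 'a'] -> ['c', 'd', 'b', 'a']
'a': index 3 in ['c', 'd', 'b', 'a'] -> ['a', 'c', 'd', 'b']
'b': index 3 in ['a', 'c', 'd', 'b'] -> ['b', 'a', 'c', 'd']
'c': index 2 in ['b', 'a', 'c', 'd'] -> ['c', 'b', 'a', 'd']
'c': index 0 in ['c', 'b', 'a', 'd'] -> ['c', 'b', 'a', 'd']


Output: [2, 0, 3, 3, 1, 0, 2, 3, 3, 2, 0]


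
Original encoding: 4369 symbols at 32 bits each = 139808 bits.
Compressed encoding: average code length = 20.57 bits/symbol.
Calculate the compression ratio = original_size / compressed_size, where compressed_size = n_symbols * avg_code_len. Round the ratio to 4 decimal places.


original_size = n_symbols * orig_bits = 4369 * 32 = 139808 bits
compressed_size = n_symbols * avg_code_len = 4369 * 20.57 = 89870.33 bits
ratio = original_size / compressed_size = 139808 / 89870.33 = 1.5557

Compression ratio = 1.5557


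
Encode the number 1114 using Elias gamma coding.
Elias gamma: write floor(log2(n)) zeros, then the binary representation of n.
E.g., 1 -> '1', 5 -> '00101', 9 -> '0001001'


num_bits = floor(log2(1114)) + 1 = 11
leading_zeros = num_bits - 1 = 10
binary(1114) = 10001011010

Elias gamma(1114) = '0000000000' + '10001011010' = 000000000010001011010 (21 bits)


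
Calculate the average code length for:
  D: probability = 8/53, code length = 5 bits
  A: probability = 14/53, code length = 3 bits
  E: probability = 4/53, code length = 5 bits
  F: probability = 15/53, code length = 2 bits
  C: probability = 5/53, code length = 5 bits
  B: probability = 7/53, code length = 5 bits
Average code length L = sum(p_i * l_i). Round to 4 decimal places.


Weighted contributions p_i * l_i:
  D: (8/53) * 5 = 40/53
  A: (14/53) * 3 = 42/53
  E: (4/53) * 5 = 20/53
  F: (15/53) * 2 = 30/53
  C: (5/53) * 5 = 25/53
  B: (7/53) * 5 = 35/53
Sum = (40 + 42 + 20 + 30 + 25 + 35)/53 = 192/53

L = 192/53 = 3.6226 bits/symbol


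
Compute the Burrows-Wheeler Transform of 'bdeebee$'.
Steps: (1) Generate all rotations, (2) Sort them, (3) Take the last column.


Rotations (sorted):
  0: $bdeebee -> last char: e
  1: bdeebee$ -> last char: $
  2: bee$bdee -> last char: e
  3: deebee$b -> last char: b
  4: e$bdeebe -> last char: e
  5: ebee$bde -> last char: e
  6: ee$bdeeb -> last char: b
  7: eebee$bd -> last char: d


BWT = e$ebeebd


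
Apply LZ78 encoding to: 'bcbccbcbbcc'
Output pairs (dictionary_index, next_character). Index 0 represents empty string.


LZ78 encoding steps:
Dictionary: {0: ''}
Step 1: w='' (idx 0), next='b' -> output (0, 'b'), add 'b' as idx 1
Step 2: w='' (idx 0), next='c' -> output (0, 'c'), add 'c' as idx 2
Step 3: w='b' (idx 1), next='c' -> output (1, 'c'), add 'bc' as idx 3
Step 4: w='c' (idx 2), next='b' -> output (2, 'b'), add 'cb' as idx 4
Step 5: w='cb' (idx 4), next='b' -> output (4, 'b'), add 'cbb' as idx 5
Step 6: w='c' (idx 2), next='c' -> output (2, 'c'), add 'cc' as idx 6


Encoded: [(0, 'b'), (0, 'c'), (1, 'c'), (2, 'b'), (4, 'b'), (2, 'c')]


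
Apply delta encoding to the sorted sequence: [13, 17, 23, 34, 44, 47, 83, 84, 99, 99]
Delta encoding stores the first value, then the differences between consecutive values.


First value: 13
Deltas:
  17 - 13 = 4
  23 - 17 = 6
  34 - 23 = 11
  44 - 34 = 10
  47 - 44 = 3
  83 - 47 = 36
  84 - 83 = 1
  99 - 84 = 15
  99 - 99 = 0


Delta encoded: [13, 4, 6, 11, 10, 3, 36, 1, 15, 0]


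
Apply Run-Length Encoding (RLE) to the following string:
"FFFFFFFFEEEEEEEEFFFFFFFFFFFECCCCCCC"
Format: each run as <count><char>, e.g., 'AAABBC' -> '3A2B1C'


Scanning runs left to right:
  i=0: run of 'F' x 8 -> '8F'
  i=8: run of 'E' x 8 -> '8E'
  i=16: run of 'F' x 11 -> '11F'
  i=27: run of 'E' x 1 -> '1E'
  i=28: run of 'C' x 7 -> '7C'

RLE = 8F8E11F1E7C


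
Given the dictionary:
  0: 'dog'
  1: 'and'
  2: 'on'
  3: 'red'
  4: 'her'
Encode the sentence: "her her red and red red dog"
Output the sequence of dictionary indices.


Look up each word in the dictionary:
  'her' -> 4
  'her' -> 4
  'red' -> 3
  'and' -> 1
  'red' -> 3
  'red' -> 3
  'dog' -> 0

Encoded: [4, 4, 3, 1, 3, 3, 0]


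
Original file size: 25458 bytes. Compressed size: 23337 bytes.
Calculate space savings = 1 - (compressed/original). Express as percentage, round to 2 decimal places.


ratio = compressed/original = 23337/25458 = 0.916686
savings = 1 - ratio = 1 - 0.916686 = 0.083314
as a percentage: 0.083314 * 100 = 8.33%

Space savings = 1 - 23337/25458 = 8.33%


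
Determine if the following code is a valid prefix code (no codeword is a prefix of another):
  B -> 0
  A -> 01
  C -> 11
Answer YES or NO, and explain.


Checking each pair (does one codeword prefix another?):
  B='0' vs A='01': prefix -- VIOLATION

NO -- this is NOT a valid prefix code. B (0) is a prefix of A (01).


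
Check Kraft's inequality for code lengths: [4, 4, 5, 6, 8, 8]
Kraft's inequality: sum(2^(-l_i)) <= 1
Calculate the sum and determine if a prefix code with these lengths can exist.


Sum = 2^(-4) + 2^(-4) + 2^(-5) + 2^(-6) + 2^(-8) + 2^(-8)
    = 0.0625 + 0.0625 + 0.03125 + 0.015625 + 0.00390625 + 0.00390625
    = 46/256 = 0.1796875
Since 0.1796875 <= 1, Kraft's inequality IS satisfied.
A prefix code with these lengths CAN exist.

Kraft sum = 0.1796875. Satisfied.


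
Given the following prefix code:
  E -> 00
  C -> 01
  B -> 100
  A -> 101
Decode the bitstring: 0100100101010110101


Decoding step by step:
Bits 01 -> C
Bits 00 -> E
Bits 100 -> B
Bits 101 -> A
Bits 01 -> C
Bits 01 -> C
Bits 101 -> A
Bits 01 -> C


Decoded message: CEBACCAC


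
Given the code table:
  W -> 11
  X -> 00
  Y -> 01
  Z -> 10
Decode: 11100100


Decoding:
11 -> W
10 -> Z
01 -> Y
00 -> X


Result: WZYX


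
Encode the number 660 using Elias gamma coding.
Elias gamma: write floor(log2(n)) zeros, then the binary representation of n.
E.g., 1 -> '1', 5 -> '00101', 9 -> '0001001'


num_bits = floor(log2(660)) + 1 = 10
leading_zeros = num_bits - 1 = 9
binary(660) = 1010010100

Elias gamma(660) = '000000000' + '1010010100' = 0000000001010010100 (19 bits)


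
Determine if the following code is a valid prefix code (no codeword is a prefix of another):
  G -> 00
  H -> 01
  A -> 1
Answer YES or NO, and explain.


Checking each pair (does one codeword prefix another?):
  G='00' vs H='01': no prefix
  G='00' vs A='1': no prefix
  H='01' vs G='00': no prefix
  H='01' vs A='1': no prefix
  A='1' vs G='00': no prefix
  A='1' vs H='01': no prefix
No violation found over all pairs.

YES -- this is a valid prefix code. No codeword is a prefix of any other codeword.


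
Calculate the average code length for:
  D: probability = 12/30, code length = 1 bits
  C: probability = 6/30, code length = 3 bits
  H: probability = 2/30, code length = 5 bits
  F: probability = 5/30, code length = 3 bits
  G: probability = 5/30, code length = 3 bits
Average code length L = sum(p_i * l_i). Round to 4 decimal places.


Weighted contributions p_i * l_i:
  D: (12/30) * 1 = 12/30
  C: (6/30) * 3 = 18/30
  H: (2/30) * 5 = 10/30
  F: (5/30) * 3 = 15/30
  G: (5/30) * 3 = 15/30
Sum = (12 + 18 + 10 + 15 + 15)/30 = 70/30

L = 70/30 = 2.3333 bits/symbol


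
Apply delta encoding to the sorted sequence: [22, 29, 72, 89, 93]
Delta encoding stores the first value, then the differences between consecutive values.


First value: 22
Deltas:
  29 - 22 = 7
  72 - 29 = 43
  89 - 72 = 17
  93 - 89 = 4


Delta encoded: [22, 7, 43, 17, 4]


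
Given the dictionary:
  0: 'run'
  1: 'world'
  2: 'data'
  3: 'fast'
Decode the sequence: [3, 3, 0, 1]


Look up each index in the dictionary:
  3 -> 'fast'
  3 -> 'fast'
  0 -> 'run'
  1 -> 'world'

Decoded: "fast fast run world"


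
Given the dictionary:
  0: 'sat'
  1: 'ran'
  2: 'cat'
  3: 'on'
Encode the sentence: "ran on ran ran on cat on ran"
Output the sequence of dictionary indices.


Look up each word in the dictionary:
  'ran' -> 1
  'on' -> 3
  'ran' -> 1
  'ran' -> 1
  'on' -> 3
  'cat' -> 2
  'on' -> 3
  'ran' -> 1

Encoded: [1, 3, 1, 1, 3, 2, 3, 1]


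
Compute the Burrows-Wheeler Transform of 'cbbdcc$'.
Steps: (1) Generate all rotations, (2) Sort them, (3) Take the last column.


Rotations (sorted):
  0: $cbbdcc -> last char: c
  1: bbdcc$c -> last char: c
  2: bdcc$cb -> last char: b
  3: c$cbbdc -> last char: c
  4: cbbdcc$ -> last char: $
  5: cc$cbbd -> last char: d
  6: dcc$cbb -> last char: b


BWT = ccbc$db


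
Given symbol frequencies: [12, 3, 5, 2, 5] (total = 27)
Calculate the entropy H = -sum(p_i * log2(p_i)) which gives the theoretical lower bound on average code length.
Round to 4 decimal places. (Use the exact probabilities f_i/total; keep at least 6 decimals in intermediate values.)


Per-symbol terms -p_i * log2(p_i) with p_i = f_i/27:
  p = 12/27 = 0.444444: log2(p) = -1.169925, -p*log2(p) = 0.519967
  p = 3/27 = 0.111111: log2(p) = -3.169925, -p*log2(p) = 0.352214
  p = 5/27 = 0.185185: log2(p) = -2.432959, -p*log2(p) = 0.450548
  p = 2/27 = 0.074074: log2(p) = -3.754888, -p*log2(p) = 0.278140
  p = 5/27 = 0.185185: log2(p) = -2.432959, -p*log2(p) = 0.450548
H = 0.519967 + 0.352214 + 0.450548 + 0.278140 + 0.450548 = 2.051417

H = 2.0514 bits/symbol


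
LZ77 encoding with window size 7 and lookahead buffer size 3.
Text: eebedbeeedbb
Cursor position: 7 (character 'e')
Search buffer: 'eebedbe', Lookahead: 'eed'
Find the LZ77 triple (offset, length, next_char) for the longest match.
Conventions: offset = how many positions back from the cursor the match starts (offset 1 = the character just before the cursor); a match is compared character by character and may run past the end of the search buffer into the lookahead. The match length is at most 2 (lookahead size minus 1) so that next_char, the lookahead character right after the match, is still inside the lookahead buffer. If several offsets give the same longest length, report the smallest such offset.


Try each offset into the search buffer:
  offset=1 (pos 6, char 'e'): match length 2
  offset=2 (pos 5, char 'b'): match length 0
  offset=3 (pos 4, char 'd'): match length 0
  offset=4 (pos 3, char 'e'): match length 1
  offset=5 (pos 2, char 'b'): match length 0
  offset=6 (pos 1, char 'e'): match length 1
  offset=7 (pos 0, char 'e'): match length 2
Longest match has length 2, found at offsets 1, 7; take the smallest, offset 1.
next_char = character at position 7 + 2 = 9 -> 'd'

Best match: offset=1, length=2 (matching 'ee' starting at position 6)
LZ77 triple: (1, 2, 'd')


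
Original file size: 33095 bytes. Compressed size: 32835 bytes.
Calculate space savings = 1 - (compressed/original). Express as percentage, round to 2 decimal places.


ratio = compressed/original = 32835/33095 = 0.992144
savings = 1 - ratio = 1 - 0.992144 = 0.007856
as a percentage: 0.007856 * 100 = 0.79%

Space savings = 1 - 32835/33095 = 0.79%


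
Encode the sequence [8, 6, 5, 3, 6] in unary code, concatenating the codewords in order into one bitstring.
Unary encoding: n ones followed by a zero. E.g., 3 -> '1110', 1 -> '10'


Encode each number as n ones followed by a terminating 0:
  8 -> 111111110 (9 bits)
  6 -> 1111110 (7 bits)
  5 -> 111110 (6 bits)
  3 -> 1110 (4 bits)
  6 -> 1111110 (7 bits)
Total length = 9 + 7 + 6 + 4 + 7 = 33 bits.

Unary([8, 6, 5, 3, 6]) = 111111110111111011111011101111110 (33 bits)


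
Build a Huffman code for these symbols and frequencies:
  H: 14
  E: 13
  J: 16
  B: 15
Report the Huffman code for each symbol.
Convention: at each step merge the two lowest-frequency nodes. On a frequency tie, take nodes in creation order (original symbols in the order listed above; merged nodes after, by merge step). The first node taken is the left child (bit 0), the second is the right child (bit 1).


Huffman tree construction:
Step 1: Merge E(13) + H(14) = 27
Step 2: Merge B(15) + J(16) = 31
Step 3: Merge (E+H)(27) + (B+J)(31) = 58
Read each symbol's code off the tree from the root (left child = 0, right child = 1).

Codes:
  H: 01 (length 2)
  E: 00 (length 2)
  J: 11 (length 2)
  B: 10 (length 2)
Average code length: 116/58 = 2.0000 bits/symbol


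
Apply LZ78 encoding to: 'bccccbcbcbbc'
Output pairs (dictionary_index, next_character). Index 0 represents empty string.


LZ78 encoding steps:
Dictionary: {0: ''}
Step 1: w='' (idx 0), next='b' -> output (0, 'b'), add 'b' as idx 1
Step 2: w='' (idx 0), next='c' -> output (0, 'c'), add 'c' as idx 2
Step 3: w='c' (idx 2), next='c' -> output (2, 'c'), add 'cc' as idx 3
Step 4: w='c' (idx 2), next='b' -> output (2, 'b'), add 'cb' as idx 4
Step 5: w='cb' (idx 4), next='c' -> output (4, 'c'), add 'cbc' as idx 5
Step 6: w='b' (idx 1), next='b' -> output (1, 'b'), add 'bb' as idx 6
Step 7: w='c' (idx 2), end of input -> output (2, '')


Encoded: [(0, 'b'), (0, 'c'), (2, 'c'), (2, 'b'), (4, 'c'), (1, 'b'), (2, '')]


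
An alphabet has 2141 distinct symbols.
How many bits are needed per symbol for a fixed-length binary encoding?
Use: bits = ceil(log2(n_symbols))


log2(2141) = 11.0641
Bracket: 2^11 = 2048 < 2141 <= 2^12 = 4096
So ceil(log2(2141)) = 12

bits = ceil(log2(2141)) = ceil(11.0641) = 12 bits


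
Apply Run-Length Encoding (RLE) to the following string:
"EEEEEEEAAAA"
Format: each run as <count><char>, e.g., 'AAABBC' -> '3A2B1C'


Scanning runs left to right:
  i=0: run of 'E' x 7 -> '7E'
  i=7: run of 'A' x 4 -> '4A'

RLE = 7E4A


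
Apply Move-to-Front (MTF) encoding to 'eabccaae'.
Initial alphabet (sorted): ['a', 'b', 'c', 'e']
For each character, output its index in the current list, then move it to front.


MTF encoding:
'e': index 3 in ['a', 'b', 'c', 'e'] -> ['e', 'a', 'b', 'c']
'a': index 1 in ['e', 'a', 'b', 'c'] -> ['a', 'e', 'b', 'c']
'b': index 2 in ['a', 'e', 'b', 'c'] -> ['b', 'a', 'e', 'c']
'c': index 3 in ['b', 'a', 'e', 'c'] -> ['c', 'b', 'a', 'e']
'c': index 0 in ['c', 'b', 'a', 'e'] -> ['c', 'b', 'a', 'e']
'a': index 2 in ['c', 'b', 'a', 'e'] -> ['a', 'c', 'b', 'e']
'a': index 0 in ['a', 'c', 'b', 'e'] -> ['a', 'c', 'b', 'e']
'e': index 3 in ['a', 'c', 'b', 'e'] -> ['e', 'a', 'c', 'b']


Output: [3, 1, 2, 3, 0, 2, 0, 3]


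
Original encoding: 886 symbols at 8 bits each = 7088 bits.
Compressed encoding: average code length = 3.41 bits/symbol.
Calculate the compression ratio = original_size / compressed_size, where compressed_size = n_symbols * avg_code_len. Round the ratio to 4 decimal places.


original_size = n_symbols * orig_bits = 886 * 8 = 7088 bits
compressed_size = n_symbols * avg_code_len = 886 * 3.41 = 3021.26 bits
ratio = original_size / compressed_size = 7088 / 3021.26 = 2.346

Compression ratio = 2.346


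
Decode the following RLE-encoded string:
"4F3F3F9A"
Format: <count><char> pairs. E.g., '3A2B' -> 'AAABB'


Expanding each <count><char> pair:
  4F -> 'FFFF'
  3F -> 'FFF'
  3F -> 'FFF'
  9A -> 'AAAAAAAAA'

Decoded = FFFFFFFFFFAAAAAAAAA


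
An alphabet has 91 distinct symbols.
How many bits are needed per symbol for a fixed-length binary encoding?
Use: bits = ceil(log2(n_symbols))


log2(91) = 6.5078
Bracket: 2^6 = 64 < 91 <= 2^7 = 128
So ceil(log2(91)) = 7

bits = ceil(log2(91)) = ceil(6.5078) = 7 bits


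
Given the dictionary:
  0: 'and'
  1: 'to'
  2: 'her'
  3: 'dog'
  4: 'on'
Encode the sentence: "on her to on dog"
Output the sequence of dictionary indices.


Look up each word in the dictionary:
  'on' -> 4
  'her' -> 2
  'to' -> 1
  'on' -> 4
  'dog' -> 3

Encoded: [4, 2, 1, 4, 3]


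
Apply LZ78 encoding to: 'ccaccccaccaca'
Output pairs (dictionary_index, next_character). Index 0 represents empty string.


LZ78 encoding steps:
Dictionary: {0: ''}
Step 1: w='' (idx 0), next='c' -> output (0, 'c'), add 'c' as idx 1
Step 2: w='c' (idx 1), next='a' -> output (1, 'a'), add 'ca' as idx 2
Step 3: w='c' (idx 1), next='c' -> output (1, 'c'), add 'cc' as idx 3
Step 4: w='cc' (idx 3), next='a' -> output (3, 'a'), add 'cca' as idx 4
Step 5: w='cca' (idx 4), next='c' -> output (4, 'c'), add 'ccac' as idx 5
Step 6: w='' (idx 0), next='a' -> output (0, 'a'), add 'a' as idx 6


Encoded: [(0, 'c'), (1, 'a'), (1, 'c'), (3, 'a'), (4, 'c'), (0, 'a')]


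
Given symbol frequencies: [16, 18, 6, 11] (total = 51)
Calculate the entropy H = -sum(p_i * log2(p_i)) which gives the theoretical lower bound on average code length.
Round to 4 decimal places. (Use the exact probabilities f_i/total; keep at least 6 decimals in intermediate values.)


Per-symbol terms -p_i * log2(p_i) with p_i = f_i/51:
  p = 16/51 = 0.313725: log2(p) = -1.672425, -p*log2(p) = 0.524682
  p = 18/51 = 0.352941: log2(p) = -1.502500, -p*log2(p) = 0.530294
  p = 6/51 = 0.117647: log2(p) = -3.087463, -p*log2(p) = 0.363231
  p = 11/51 = 0.215686: log2(p) = -2.212994, -p*log2(p) = 0.477312
H = 0.524682 + 0.530294 + 0.363231 + 0.477312 = 1.895519

H = 1.8955 bits/symbol


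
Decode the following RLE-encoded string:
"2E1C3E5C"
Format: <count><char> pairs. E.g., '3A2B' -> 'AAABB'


Expanding each <count><char> pair:
  2E -> 'EE'
  1C -> 'C'
  3E -> 'EEE'
  5C -> 'CCCCC'

Decoded = EECEEECCCCC


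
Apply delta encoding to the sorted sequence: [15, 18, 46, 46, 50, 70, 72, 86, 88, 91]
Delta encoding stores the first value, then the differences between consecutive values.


First value: 15
Deltas:
  18 - 15 = 3
  46 - 18 = 28
  46 - 46 = 0
  50 - 46 = 4
  70 - 50 = 20
  72 - 70 = 2
  86 - 72 = 14
  88 - 86 = 2
  91 - 88 = 3


Delta encoded: [15, 3, 28, 0, 4, 20, 2, 14, 2, 3]


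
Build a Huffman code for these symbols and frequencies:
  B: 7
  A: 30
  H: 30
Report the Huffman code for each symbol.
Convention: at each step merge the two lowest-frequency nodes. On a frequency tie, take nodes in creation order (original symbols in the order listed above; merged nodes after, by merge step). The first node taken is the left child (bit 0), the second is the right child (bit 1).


Huffman tree construction:
Step 1: Merge B(7) + A(30) = 37
Step 2: Merge H(30) + (B+A)(37) = 67
Read each symbol's code off the tree from the root (left child = 0, right child = 1).

Codes:
  B: 10 (length 2)
  A: 11 (length 2)
  H: 0 (length 1)
Average code length: 104/67 = 1.5522 bits/symbol


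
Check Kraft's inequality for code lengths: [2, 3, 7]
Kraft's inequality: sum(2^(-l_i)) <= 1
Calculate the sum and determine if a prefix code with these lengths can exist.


Sum = 2^(-2) + 2^(-3) + 2^(-7)
    = 0.25 + 0.125 + 0.0078125
    = 49/128 = 0.3828125
Since 0.3828125 <= 1, Kraft's inequality IS satisfied.
A prefix code with these lengths CAN exist.

Kraft sum = 0.3828125. Satisfied.


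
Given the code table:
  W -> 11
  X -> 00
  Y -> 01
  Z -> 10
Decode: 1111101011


Decoding:
11 -> W
11 -> W
10 -> Z
10 -> Z
11 -> W


Result: WWZZW


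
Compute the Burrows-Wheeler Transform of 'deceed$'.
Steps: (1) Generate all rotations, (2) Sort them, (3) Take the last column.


Rotations (sorted):
  0: $deceed -> last char: d
  1: ceed$de -> last char: e
  2: d$decee -> last char: e
  3: deceed$ -> last char: $
  4: eceed$d -> last char: d
  5: ed$dece -> last char: e
  6: eed$dec -> last char: c


BWT = dee$dec


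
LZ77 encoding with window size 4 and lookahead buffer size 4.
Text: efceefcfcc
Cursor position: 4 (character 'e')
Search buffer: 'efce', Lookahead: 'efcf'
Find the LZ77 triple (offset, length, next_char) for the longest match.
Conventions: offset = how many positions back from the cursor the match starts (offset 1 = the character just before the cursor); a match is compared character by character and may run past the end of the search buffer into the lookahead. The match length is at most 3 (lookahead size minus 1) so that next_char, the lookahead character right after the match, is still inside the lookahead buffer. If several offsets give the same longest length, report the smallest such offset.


Try each offset into the search buffer:
  offset=1 (pos 3, char 'e'): match length 1
  offset=2 (pos 2, char 'c'): match length 0
  offset=3 (pos 1, char 'f'): match length 0
  offset=4 (pos 0, char 'e'): match length 3
Longest match has length 3 at offset 4.
next_char = character at position 4 + 3 = 7 -> 'f'

Best match: offset=4, length=3 (matching 'efc' starting at position 0)
LZ77 triple: (4, 3, 'f')


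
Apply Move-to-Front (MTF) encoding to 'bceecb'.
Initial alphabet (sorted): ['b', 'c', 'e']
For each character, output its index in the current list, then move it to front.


MTF encoding:
'b': index 0 in ['b', 'c', 'e'] -> ['b', 'c', 'e']
'c': index 1 in ['b', 'c', 'e'] -> ['c', 'b', 'e']
'e': index 2 in ['c', 'b', 'e'] -> ['e', 'c', 'b']
'e': index 0 in ['e', 'c', 'b'] -> ['e', 'c', 'b']
'c': index 1 in ['e', 'c', 'b'] -> ['c', 'e', 'b']
'b': index 2 in ['c', 'e', 'b'] -> ['b', 'c', 'e']


Output: [0, 1, 2, 0, 1, 2]


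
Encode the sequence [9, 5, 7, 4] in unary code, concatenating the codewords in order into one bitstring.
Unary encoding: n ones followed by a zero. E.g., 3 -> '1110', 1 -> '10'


Encode each number as n ones followed by a terminating 0:
  9 -> 1111111110 (10 bits)
  5 -> 111110 (6 bits)
  7 -> 11111110 (8 bits)
  4 -> 11110 (5 bits)
Total length = 10 + 6 + 8 + 5 = 29 bits.

Unary([9, 5, 7, 4]) = 11111111101111101111111011110 (29 bits)


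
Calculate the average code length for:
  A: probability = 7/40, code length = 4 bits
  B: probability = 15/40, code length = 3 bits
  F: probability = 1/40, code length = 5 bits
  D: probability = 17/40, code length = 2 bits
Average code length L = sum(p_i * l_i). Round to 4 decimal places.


Weighted contributions p_i * l_i:
  A: (7/40) * 4 = 28/40
  B: (15/40) * 3 = 45/40
  F: (1/40) * 5 = 5/40
  D: (17/40) * 2 = 34/40
Sum = (28 + 45 + 5 + 34)/40 = 112/40

L = 112/40 = 2.8000 bits/symbol


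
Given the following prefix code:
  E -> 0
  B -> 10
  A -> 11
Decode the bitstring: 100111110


Decoding step by step:
Bits 10 -> B
Bits 0 -> E
Bits 11 -> A
Bits 11 -> A
Bits 10 -> B


Decoded message: BEAAB


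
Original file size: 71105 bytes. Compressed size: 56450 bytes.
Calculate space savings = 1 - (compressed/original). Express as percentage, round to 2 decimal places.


ratio = compressed/original = 56450/71105 = 0.793896
savings = 1 - ratio = 1 - 0.793896 = 0.206104
as a percentage: 0.206104 * 100 = 20.61%

Space savings = 1 - 56450/71105 = 20.61%


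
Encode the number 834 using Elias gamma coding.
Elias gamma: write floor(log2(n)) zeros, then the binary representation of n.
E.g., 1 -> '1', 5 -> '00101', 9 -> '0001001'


num_bits = floor(log2(834)) + 1 = 10
leading_zeros = num_bits - 1 = 9
binary(834) = 1101000010

Elias gamma(834) = '000000000' + '1101000010' = 0000000001101000010 (19 bits)


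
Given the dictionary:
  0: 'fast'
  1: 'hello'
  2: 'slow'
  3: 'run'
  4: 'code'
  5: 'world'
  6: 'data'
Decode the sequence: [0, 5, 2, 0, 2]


Look up each index in the dictionary:
  0 -> 'fast'
  5 -> 'world'
  2 -> 'slow'
  0 -> 'fast'
  2 -> 'slow'

Decoded: "fast world slow fast slow"


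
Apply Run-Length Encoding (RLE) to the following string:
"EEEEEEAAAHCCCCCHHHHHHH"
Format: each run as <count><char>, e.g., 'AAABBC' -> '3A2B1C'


Scanning runs left to right:
  i=0: run of 'E' x 6 -> '6E'
  i=6: run of 'A' x 3 -> '3A'
  i=9: run of 'H' x 1 -> '1H'
  i=10: run of 'C' x 5 -> '5C'
  i=15: run of 'H' x 7 -> '7H'

RLE = 6E3A1H5C7H


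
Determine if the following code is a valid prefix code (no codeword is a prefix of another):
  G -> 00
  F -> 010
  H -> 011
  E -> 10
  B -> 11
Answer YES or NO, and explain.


Checking each pair (does one codeword prefix another?):
  G='00' vs F='010': no prefix
  G='00' vs H='011': no prefix
  G='00' vs E='10': no prefix
  G='00' vs B='11': no prefix
  F='010' vs G='00': no prefix
  F='010' vs H='011': no prefix
  F='010' vs E='10': no prefix
  F='010' vs B='11': no prefix
  H='011' vs G='00': no prefix
  H='011' vs F='010': no prefix
  H='011' vs E='10': no prefix
  H='011' vs B='11': no prefix
  E='10' vs G='00': no prefix
  E='10' vs F='010': no prefix
  E='10' vs H='011': no prefix
  E='10' vs B='11': no prefix
  B='11' vs G='00': no prefix
  B='11' vs F='010': no prefix
  B='11' vs H='011': no prefix
  B='11' vs E='10': no prefix
No violation found over all pairs.

YES -- this is a valid prefix code. No codeword is a prefix of any other codeword.


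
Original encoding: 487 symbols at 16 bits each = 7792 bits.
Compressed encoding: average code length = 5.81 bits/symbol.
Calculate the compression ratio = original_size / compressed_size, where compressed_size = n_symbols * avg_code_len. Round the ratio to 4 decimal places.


original_size = n_symbols * orig_bits = 487 * 16 = 7792 bits
compressed_size = n_symbols * avg_code_len = 487 * 5.81 = 2829.47 bits
ratio = original_size / compressed_size = 7792 / 2829.47 = 2.7539

Compression ratio = 2.7539


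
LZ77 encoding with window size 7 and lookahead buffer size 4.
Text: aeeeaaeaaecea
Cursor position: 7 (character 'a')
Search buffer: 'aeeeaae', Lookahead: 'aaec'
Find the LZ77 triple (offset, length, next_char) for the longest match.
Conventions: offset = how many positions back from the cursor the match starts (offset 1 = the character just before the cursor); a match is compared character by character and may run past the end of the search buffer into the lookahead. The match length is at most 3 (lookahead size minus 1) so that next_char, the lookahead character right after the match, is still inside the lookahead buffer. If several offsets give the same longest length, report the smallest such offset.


Try each offset into the search buffer:
  offset=1 (pos 6, char 'e'): match length 0
  offset=2 (pos 5, char 'a'): match length 1
  offset=3 (pos 4, char 'a'): match length 3
  offset=4 (pos 3, char 'e'): match length 0
  offset=5 (pos 2, char 'e'): match length 0
  offset=6 (pos 1, char 'e'): match length 0
  offset=7 (pos 0, char 'a'): match length 1
Longest match has length 3 at offset 3.
next_char = character at position 7 + 3 = 10 -> 'c'

Best match: offset=3, length=3 (matching 'aae' starting at position 4)
LZ77 triple: (3, 3, 'c')
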